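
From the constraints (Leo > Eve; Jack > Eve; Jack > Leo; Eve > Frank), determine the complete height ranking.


Constraints: Leo > Eve; Jack > Eve; Jack > Leo; Eve > Frank
Method: at each step, the next-highest is the one remaining person who never appears on the smaller side of a constraint between remaining people.
  Step 1: remaining {Leo, Jack, Frank, Eve}; on the smaller side: {Leo, Frank, Eve} → Jack is next (Jack > Eve; Jack > Leo).
  Step 2: remaining {Leo, Frank, Eve}; on the smaller side: {Frank, Eve} → Leo is next (Leo > Eve).
  Step 3: remaining {Frank, Eve}; on the smaller side: {Frank} → Eve is next (Eve > Frank).
  Step 4: only Frank remains → lowest.
Final ranking (highest to lowest):

Jack > Leo > Eve > Frank


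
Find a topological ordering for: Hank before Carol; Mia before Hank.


Constraints: Hank before Carol; Mia before Hank
Method: repeatedly schedule the remaining task that has no remaining task required before it.
  Step 1: remaining {Carol, Mia, Hank}; every task except Mia still has a predecessor pending → schedule Mia.
  Step 2: remaining {Carol, Hank}; every task except Hank still has a predecessor pending → schedule Hank.
  Step 3: only Carol remains → schedule Carol.
Resulting order:

Mia → Hank → Carol


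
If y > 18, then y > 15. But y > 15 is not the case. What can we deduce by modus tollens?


Modus tollens: P → Q, ¬Q ⊢ ¬P
P: y > 18
Q: y > 15
We have P → Q and Q is false.
By modus tollens, P must be false.

It is not the case that y > 18


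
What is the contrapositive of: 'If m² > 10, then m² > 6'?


Original: If m² > 10, then m² > 6
Contrapositive: If ¬Q, then ¬P
Negate Q: not (m² > 6)
Negate P: not (m² > 10)

If not (m² > 6), then not (m² > 10).


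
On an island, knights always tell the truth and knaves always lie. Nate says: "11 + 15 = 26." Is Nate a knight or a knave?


Statement: "11 + 15 = 26."
Actual: 11 + 15 = 26
Claimed: 26
Statement is TRUE → Nate tells the truth → Knight

Knight


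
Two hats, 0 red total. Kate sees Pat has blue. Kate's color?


Total red = 0, Pat = blue
Red accounted for: 0
Remaining for Kate: 0
Kate's hat is blue.

blue


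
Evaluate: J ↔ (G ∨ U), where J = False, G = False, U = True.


J = False, G = False, U = True
Step 1: G ∨ U = False OR True = True
Step 2: J ↔ (True): true when both sides have same truth value.
Result: False ↔ True = False

False


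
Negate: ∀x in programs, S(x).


Original: ∀x S(x)
Rule: ¬∀→∃, ¬∃→∀, negate predicate.
Negation: ∃x ¬S(x)

∃x ¬S(x)


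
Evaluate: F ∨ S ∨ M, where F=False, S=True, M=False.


F = False, S = True, M = False
Expression: F ∨ S ∨ M
Step 1: F ∨ S = False OR True = True
Step 2: (True) ∨ M = True OR False = True

True


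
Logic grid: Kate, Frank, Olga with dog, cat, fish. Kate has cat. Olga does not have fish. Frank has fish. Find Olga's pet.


From clues:
  Frank → fish
  Kate → cat
By elimination, Olga gets the remaining.

dog


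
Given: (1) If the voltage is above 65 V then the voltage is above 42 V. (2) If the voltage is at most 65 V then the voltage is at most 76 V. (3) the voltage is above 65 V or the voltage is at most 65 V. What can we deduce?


Constructive dilemma: (P → Q) ∧ (R → S), P ∨ R ⊢ Q ∨ S
Premise 1: the voltage is above 65 V → the voltage is above 42 V
Premise 2: the voltage is at most 65 V → the voltage is at most 76 V
Premise 3: the voltage is above 65 V ∨ the voltage is at most 65 V
Case 1: Assuming the voltage is above 65 V, then by Premise 1, the voltage is above 42 V.
Case 2: Assuming the voltage is at most 65 V, then by Premise 2, the voltage is at most 76 V.
Since one of the voltage is above 65 V or the voltage is at most 65 V must hold, we get the voltage is above 42 V or the voltage is at most 76 V.

The voltage is above 42 V or the voltage is at most 76 V.


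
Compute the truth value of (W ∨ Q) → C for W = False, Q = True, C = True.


W = False, Q = True, C = True
Step 1: W ∨ Q = False OR True = True
Step 2: (True) → C: false only when antecedent=True and C=False.
Result: True

True


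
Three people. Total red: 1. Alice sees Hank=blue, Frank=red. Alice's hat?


Total red = 1, seen red = 1
Own red = 1 - 1 = 0
Alice's hat is blue.

blue


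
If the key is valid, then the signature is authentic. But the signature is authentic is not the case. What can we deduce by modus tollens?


Modus tollens: P → Q, ¬Q ⊢ ¬P
P: the key is valid
Q: the signature is authentic
We have P → Q and Q is false.
By modus tollens, P must be false.

It is not the case that the key is valid


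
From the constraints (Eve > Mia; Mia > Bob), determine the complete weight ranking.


Constraints: Eve > Mia; Mia > Bob
Method: at each step, the next-highest is the one remaining person who never appears on the smaller side of a constraint between remaining people.
  Step 1: remaining {Eve, Mia, Bob}; on the smaller side: {Mia, Bob} → Eve is next (Eve > Mia).
  Step 2: remaining {Mia, Bob}; on the smaller side: {Bob} → Mia is next (Mia > Bob).
  Step 3: only Bob remains → lowest.
Final ranking (highest to lowest):

Eve > Mia > Bob


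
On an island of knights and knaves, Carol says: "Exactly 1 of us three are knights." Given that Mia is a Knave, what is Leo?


Carol claims exactly 1 knights among Carol, Mia, Leo.
Given: Mia is a Knave.

Case 1: Carol is a Knight (tells truth)
  Then exactly 1 of the three are knights.
  Counting Carol, Mia: 1 knight(s) so far. Need 0 more → Leo = Knave.
Case 2: Carol is a Knave (lies)
  Then the count is NOT 1.
  If Leo = Knight, count = 1 = 1 → claim would be true, contradicts lie.
  If Leo = Knave, count = 0 ≠ 1 → lie confirmed ✓

Leo is a Knave.

Knave


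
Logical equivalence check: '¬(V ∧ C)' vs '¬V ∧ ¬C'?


Expression 1: ¬(V ∧ C)
Expression 2: ¬V ∧ ¬C
Truth table (V C | Expr1 Expr2):
  T T |   F     F
  T F |   T     F   ← differ
  F T |   T     F   ← differ
  F F |   T     T
Counterexample: V=T, C=F gives Expr1 = T but Expr2 = F, so the expressions are NOT logically equivalent.

No


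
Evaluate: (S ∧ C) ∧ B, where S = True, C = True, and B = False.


S = True, C = True, B = False
Step 1: S ∧ C = True AND True = True
Step 2: True ∧ B = True AND False = False
AND is true only when ALL operands are true.

False


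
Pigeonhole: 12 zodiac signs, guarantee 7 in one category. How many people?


Pigeonhole: to guarantee k in one of n categories, need (k-1)×n + 1.
k = 7, n = 12
Minimum = (7-1) × 12 + 1 = 6 × 12 + 1

73


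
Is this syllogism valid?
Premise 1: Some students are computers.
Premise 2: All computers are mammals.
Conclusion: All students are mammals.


Premise 1: Some students are computers.
Premise 2: All computers are mammals.
Conclusion: All students are mammals.
Fallacy: illicit minor. The minor term (students) is distributed in the conclusion ('All students ...') but undistributed in its premise ('Some students are computers' doesn't cover all students).
Only 'Some students are mammals' follows, not 'All'.

Invalid


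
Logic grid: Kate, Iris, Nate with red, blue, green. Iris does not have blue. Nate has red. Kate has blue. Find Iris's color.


From clues:
  Nate → red
  Kate → blue
By elimination, Iris gets the remaining.

green


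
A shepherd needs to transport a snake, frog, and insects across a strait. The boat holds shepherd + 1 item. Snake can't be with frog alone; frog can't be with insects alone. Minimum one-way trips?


1. shepherd+frog → 2. shepherd ← 3. shepherd+snake → 4. shepherd+frog ← 5. shepherd+insects → 6. shepherd ← 7. shepherd+frog →
Minimum trips = 7

7


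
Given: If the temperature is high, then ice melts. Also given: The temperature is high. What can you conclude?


Modus ponens: P → Q, P ⊢ Q
P: the temperature is high
Q: ice melts
We have P → Q and P is true.
By modus ponens, Q must be true.

Ice melts


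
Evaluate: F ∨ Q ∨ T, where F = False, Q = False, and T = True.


F = False, Q = False, T = True
Step 1: F ∨ Q = False OR False = False
Step 2: False ∨ T = False OR True = True
OR is true when at least one operand is true.

True


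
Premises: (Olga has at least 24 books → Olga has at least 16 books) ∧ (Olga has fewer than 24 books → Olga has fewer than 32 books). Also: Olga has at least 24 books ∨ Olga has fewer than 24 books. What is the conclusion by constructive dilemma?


Constructive dilemma: (P → Q) ∧ (R → S), P ∨ R ⊢ Q ∨ S
Premise 1: Olga has at least 24 books → Olga has at least 16 books
Premise 2: Olga has fewer than 24 books → Olga has fewer than 32 books
Premise 3: Olga has at least 24 books ∨ Olga has fewer than 24 books
Case 1: Assuming Olga has at least 24 books, then by Premise 1, Olga has at least 16 books.
Case 2: Assuming Olga has fewer than 24 books, then by Premise 2, Olga has fewer than 32 books.
Since one of Olga has at least 24 books or Olga has fewer than 24 books must hold, we get Olga has at least 16 books or Olga has fewer than 32 books.

Olga has at least 16 books or Olga has fewer than 32 books.


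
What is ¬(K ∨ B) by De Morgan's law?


De Morgan's law: ¬(P ∨ Q) ≡ ¬P ∧ ¬Q
¬(K ∨ B) = ¬K ∧ ¬B

¬K ∧ ¬B


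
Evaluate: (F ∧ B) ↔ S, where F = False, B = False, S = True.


F = False, B = False, S = True
Step 1: F ∧ B = False AND False = False
Step 2: (False) ↔ S: true when both sides have same truth value.
Result: False ↔ True = False

False


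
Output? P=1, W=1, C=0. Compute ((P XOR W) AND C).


P XOR W = 1^1 = 0
0 AND 0 = 0

0


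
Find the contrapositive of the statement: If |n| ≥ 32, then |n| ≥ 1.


Original: If |n| ≥ 32, then |n| ≥ 1
Contrapositive: If ¬Q, then ¬P
Negate Q: not (|n| ≥ 1)
Negate P: not (|n| ≥ 32)

If not (|n| ≥ 1), then not (|n| ≥ 32).


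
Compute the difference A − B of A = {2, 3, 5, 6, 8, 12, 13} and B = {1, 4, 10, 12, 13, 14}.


A = {2, 3, 5, 6, 8, 12, 13}
B = {1, 4, 10, 12, 13, 14}
Operation: difference A − B
In A but not B: 2, 3, 5, 6, 8

{2, 3, 5, 6, 8}


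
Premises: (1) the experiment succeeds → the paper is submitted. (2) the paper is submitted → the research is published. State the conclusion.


Hypothetical syllogism: P → Q, Q → R ⊢ P → R
Premise 1: the experiment succeeds → the paper is submitted
Premise 2: the paper is submitted → the research is published
Chain the implications: the middle term (the paper is submitted) links the two.
Conclusion: If the experiment succeeds, then the research is published.

If the experiment succeeds, then the research is published.


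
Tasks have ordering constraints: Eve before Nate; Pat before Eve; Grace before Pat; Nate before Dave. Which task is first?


Constraints: Eve before Nate; Pat before Eve; Grace before Pat; Nate before Dave
The first task can have nothing scheduled before it, so it must never appear on the right of a 'before'.
Tasks appearing after some 'before': Nate, Eve, Pat, Dave.
The only task not in that list is Grace → it is first.

Grace


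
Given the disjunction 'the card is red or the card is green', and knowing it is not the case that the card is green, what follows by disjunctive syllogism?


Disjunctive syllogism: P ∨ Q, ¬P ⊢ Q
Disjunction: the card is red ∨ the card is green
We know it is not the case that the card is green.
By disjunctive syllogism, the other disjunct must be true.

The card is red


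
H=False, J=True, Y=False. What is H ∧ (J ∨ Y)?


H = False, J = True, Y = False
Expression: H ∧ (J ∨ Y)
Step 1: J ∨ Y = True OR False = True
Step 2: H ∧ (True) = False AND True = False

False


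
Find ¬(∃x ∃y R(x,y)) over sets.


Original: ∃x ∃y R(x,y)
Rule: ¬∀→∃, ¬∃→∀, negate predicate.
Negation: ∀x ∀y ¬R(x,y)

∀x ∀y ¬R(x,y)


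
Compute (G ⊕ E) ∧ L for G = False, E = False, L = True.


G = False, E = False, L = True
Step 1: G ⊕ E = False XOR False = False
Step 2: False ∧ L = False AND True = False
XOR true when exactly one of G,E is true; then AND with L.

False


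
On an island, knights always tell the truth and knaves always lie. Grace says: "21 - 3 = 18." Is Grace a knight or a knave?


Statement: "21 - 3 = 18."
Actual: 21 - 3 = 18
Claimed: 18
Statement is TRUE → Grace tells the truth → Knight

Knight


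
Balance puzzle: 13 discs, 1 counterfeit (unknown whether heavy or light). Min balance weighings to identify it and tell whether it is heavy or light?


Let n = 13. 26 possibilities (n discs × lighter/heavier); each weighing has 3 outcomes.
Bound for k weighings: say the first weighing puts j discs on each pan. If it tips, the 2j weighed discs remain suspects (each with a known direction) and k-1 weighings give 3^(k-1) outcomes; 3^(k-1) is odd, so 2j ≤ 3^(k-1) - 1. If it balances, the n - 2j unweighed discs remain with direction unknown: 2(n - 2j) ≤ 3^(k-1) - 1 by the same parity argument. Adding, n ≤ (3^(k-1) - 1) + (3^(k-1) - 1)/2 = (3^k - 3)/2, and the classical three-group strategy achieves this (3 discs in 2 weighings, 12 in 3, 39 in 4, 120 in 5).
So we need the smallest k with (3^k - 3)/2 ≥ 13.
k = 3: (3^3 - 3)/2 = 12 < 13 ✗
k = 4: (3^4 - 3)/2 = 39 ≥ 13 ✓

4


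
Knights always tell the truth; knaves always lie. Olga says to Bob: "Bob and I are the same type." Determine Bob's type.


Olga says: "Bob and I are the same type."
Case 1: Olga is a Knight (truth-teller)
  Statement is true → they ARE the same → Bob is also a Knight
Case 2: Olga is a Knave (liar)
  Statement is false → they are NOT the same → Bob is a Knight
In both cases, Bob is a Knight.

Knight


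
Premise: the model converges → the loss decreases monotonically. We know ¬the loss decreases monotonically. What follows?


Modus tollens: P → Q, ¬Q ⊢ ¬P
P: the model converges
Q: the loss decreases monotonically
We have P → Q and Q is false.
By modus tollens, P must be false.

It is not the case that the model converges


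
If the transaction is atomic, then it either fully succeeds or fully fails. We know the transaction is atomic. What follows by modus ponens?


Modus ponens: P → Q, P ⊢ Q
P: the transaction is atomic
Q: it either fully succeeds or fully fails
We have P → Q and P is true.
By modus ponens, Q must be true.

It either fully succeeds or fully fails


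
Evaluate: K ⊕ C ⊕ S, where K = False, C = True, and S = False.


K = False, C = True, S = False
Step 1: K ⊕ C = False XOR True = True
Step 2: True ⊕ S = True XOR False = True
XOR is true when an odd number of operands are true.

True


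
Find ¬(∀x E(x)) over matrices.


Original: ∀x E(x)
Rule: ¬∀→∃, ¬∃→∀, negate predicate.
Negation: ∃x ¬E(x)

∃x ¬E(x)


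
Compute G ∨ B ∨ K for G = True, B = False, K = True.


G = True, B = False, K = True
Step 1: G ∨ B = True OR False = True
Step 2: True ∨ K = True OR True = True
OR is true when at least one operand is true.

True


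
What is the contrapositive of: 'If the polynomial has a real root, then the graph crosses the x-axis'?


Original: If the polynomial has a real root, then the graph crosses the x-axis
Contrapositive: If ¬Q, then ¬P
Negate Q: not (the graph crosses the x-axis)
Negate P: not (the polynomial has a real root)

If not (the graph crosses the x-axis), then not (the polynomial has a real root).


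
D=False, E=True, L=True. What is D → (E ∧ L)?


D = False, E = True, L = True
Expression: D → (E ∧ L)
Step 1: E ∧ L = True AND True = True
Step 2: D → (True) = False → True = True

True


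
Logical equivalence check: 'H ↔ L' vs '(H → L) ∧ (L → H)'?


Expression 1: H ↔ L
Expression 2: (H → L) ∧ (L → H)
Truth table (H L | Expr1 Expr2):
  T T |   T     T
  T F |   F     F
  F T |   F     F
  F F |   T     T
All 4 rows agree, so the expressions are logically equivalent.

Yes


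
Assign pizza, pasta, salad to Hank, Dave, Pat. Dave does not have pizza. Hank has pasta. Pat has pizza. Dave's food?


From clues:
  Pat → pizza
  Hank → pasta
By elimination, Dave gets the remaining.

salad


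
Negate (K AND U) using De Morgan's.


De Morgan's law: ¬(P ∧ Q) ≡ ¬P ∨ ¬Q
¬(K ∧ U) = ¬K ∨ ¬U

¬K ∨ ¬U


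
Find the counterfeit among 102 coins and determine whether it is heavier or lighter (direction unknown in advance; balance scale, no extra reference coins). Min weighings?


Let n = 102. 204 possibilities (n coins × lighter/heavier); each weighing has 3 outcomes.
Bound for k weighings: say the first weighing puts j coins on each pan. If it tips, the 2j weighed coins remain suspects (each with a known direction) and k-1 weighings give 3^(k-1) outcomes; 3^(k-1) is odd, so 2j ≤ 3^(k-1) - 1. If it balances, the n - 2j unweighed coins remain with direction unknown: 2(n - 2j) ≤ 3^(k-1) - 1 by the same parity argument. Adding, n ≤ (3^(k-1) - 1) + (3^(k-1) - 1)/2 = (3^k - 3)/2, and the classical three-group strategy achieves this (3 coins in 2 weighings, 12 in 3, 39 in 4, 120 in 5).
So we need the smallest k with (3^k - 3)/2 ≥ 102.
k = 4: (3^4 - 3)/2 = 39 < 102 ✗
k = 5: (3^5 - 3)/2 = 120 ≥ 102 ✓

5


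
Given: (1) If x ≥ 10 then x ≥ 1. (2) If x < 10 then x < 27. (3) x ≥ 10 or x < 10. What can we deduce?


Constructive dilemma: (P → Q) ∧ (R → S), P ∨ R ⊢ Q ∨ S
Premise 1: x ≥ 10 → x ≥ 1
Premise 2: x < 10 → x < 27
Premise 3: x ≥ 10 ∨ x < 10
Case 1: Assuming x ≥ 10, then by Premise 1, x ≥ 1.
Case 2: Assuming x < 10, then by Premise 2, x < 27.
Since one of x ≥ 10 or x < 10 must hold, we get x ≥ 1 or x < 27.

x ≥ 1 or x < 27.


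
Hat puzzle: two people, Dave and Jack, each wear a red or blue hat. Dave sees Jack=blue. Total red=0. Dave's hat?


Total red = 0, Jack = blue
Red accounted for: 0
Remaining for Dave: 0
Dave's hat is blue.

blue


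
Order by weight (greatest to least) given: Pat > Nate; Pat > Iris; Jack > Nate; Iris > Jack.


Constraints: Pat > Nate; Pat > Iris; Jack > Nate; Iris > Jack
Method: at each step, the next-highest is the one remaining person who never appears on the smaller side of a constraint between remaining people.
  Step 1: remaining {Nate, Iris, Jack, Pat}; on the smaller side: {Nate, Iris, Jack} → Pat is next (Pat > Nate; Pat > Iris).
  Step 2: remaining {Nate, Iris, Jack}; on the smaller side: {Nate, Jack} → Iris is next (Iris > Jack).
  Step 3: remaining {Nate, Jack}; on the smaller side: {Nate} → Jack is next (Jack > Nate).
  Step 4: only Nate remains → lowest.
Final ranking (highest to lowest):

Pat > Iris > Jack > Nate


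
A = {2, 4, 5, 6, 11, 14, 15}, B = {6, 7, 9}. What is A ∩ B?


A = {2, 4, 5, 6, 11, 14, 15}
B = {6, 7, 9}
Operation: intersection
Elements in both: 6

{6}


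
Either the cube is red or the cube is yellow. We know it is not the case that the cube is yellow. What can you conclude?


Disjunctive syllogism: P ∨ Q, ¬P ⊢ Q
Disjunction: the cube is red ∨ the cube is yellow
We know it is not the case that the cube is yellow.
By disjunctive syllogism, the other disjunct must be true.

The cube is red


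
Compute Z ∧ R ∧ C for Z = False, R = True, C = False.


Z = False, R = True, C = False
Step 1: Z ∧ R = False AND True = False
Step 2: (False) ∧ C = (False) AND False = False
AND is true only when ALL operands are true.

False


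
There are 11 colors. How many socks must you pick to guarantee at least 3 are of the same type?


Pigeonhole: to guarantee k in one of n categories, need (k-1)×n + 1.
k = 3, n = 11
Minimum = (3-1) × 11 + 1 = 2 × 11 + 1

23


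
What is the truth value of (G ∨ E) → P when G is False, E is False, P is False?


G = False, E = False, P = False
Step 1: G ∨ E = False OR False = False
Step 2: (False) → P: false only when antecedent=True and P=False.
Result: True

True


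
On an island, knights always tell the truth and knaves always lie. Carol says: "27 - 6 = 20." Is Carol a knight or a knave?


Statement: "27 - 6 = 20."
Actual: 27 - 6 = 21
Claimed: 20
Statement is FALSE → Carol lies → Knave

Knave


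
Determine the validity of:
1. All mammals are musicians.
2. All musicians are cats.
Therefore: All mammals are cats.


Premise 1: All mammals are musicians.
Premise 2: All musicians are cats.
Conclusion: All mammals are cats.
Barbara syllogism (AAA-1): All A are B, All B are C → All A are C.
Middle term (musicians) distributed in premise 2.

Valid


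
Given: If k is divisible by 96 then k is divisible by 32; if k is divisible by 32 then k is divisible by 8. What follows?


Hypothetical syllogism: P → Q, Q → R ⊢ P → R
Premise 1: k is divisible by 96 → k is divisible by 32
Premise 2: k is divisible by 32 → k is divisible by 8
Chain the implications: the middle term (k is divisible by 32) links the two.
Conclusion: If k is divisible by 96, then k is divisible by 8.

If k is divisible by 96, then k is divisible by 8.


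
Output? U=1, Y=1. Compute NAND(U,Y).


U AND Y = 1
NOT(1) = 0

0


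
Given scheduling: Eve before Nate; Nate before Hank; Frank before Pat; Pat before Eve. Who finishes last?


Constraints: Eve before Nate; Nate before Hank; Frank before Pat; Pat before Eve
The last task can have nothing scheduled after it, so it must never appear on the left of a 'before'.
Tasks appearing before some other task: Eve, Nate, Frank, Pat.
The only task not in that list is Hank → it is last.

Hank


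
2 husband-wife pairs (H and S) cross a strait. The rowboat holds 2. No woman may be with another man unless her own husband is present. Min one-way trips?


Label couples H and S.
1. WH+WS → (far: WH,WS; near: HH,HS)
2. WH ←   (far: WS; near: HH,HS,WH)
3. HH+HS → (far: HH,HS,WS; near: WH)
4. HH ←   (far: HS,WS; near: HH,WH)  — HH returns, since WH is alone on near bank
5. HH+WH → (far: all four; near: empty)
Every state respects the constraint.
Minimum trips = 5

5


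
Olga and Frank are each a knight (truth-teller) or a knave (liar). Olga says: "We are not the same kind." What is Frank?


Olga says: "We are not the same kind."
Case 1: Olga is a Knight (truth-teller)
  Statement is true → they ARE different → Frank is a Knave
Case 2: Olga is a Knave (liar)
  Statement is false → they are NOT different → Frank is a Knave
In both cases, Frank is a Knave.

Knave


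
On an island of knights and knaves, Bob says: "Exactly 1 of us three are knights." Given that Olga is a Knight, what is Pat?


Bob claims exactly 1 knights among Bob, Olga, Pat.
Given: Olga is a Knight.

Case 1: Bob is a Knight (tells truth)
  Then exactly 1 of the three are knights.
  Counting Bob, Olga: 2 knight(s) so far. Need -1 more → impossible.
Case 2: Bob is a Knave (lies)
  Then the count is NOT 1.
  If Pat = Knave, count = 1 = 1 → claim would be true, contradicts lie.
  If Pat = Knight, count = 2 ≠ 1 → lie confirmed ✓

Pat is a Knight.

Knight


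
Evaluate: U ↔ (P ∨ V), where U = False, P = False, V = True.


U = False, P = False, V = True
Step 1: P ∨ V = False OR True = True
Step 2: U ↔ (True): true when both sides have same truth value.
Result: False ↔ True = False

False


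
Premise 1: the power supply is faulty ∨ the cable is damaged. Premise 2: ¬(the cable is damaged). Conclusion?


Disjunctive syllogism: P ∨ Q, ¬P ⊢ Q
Disjunction: the power supply is faulty ∨ the cable is damaged
We know it is not the case that the cable is damaged.
By disjunctive syllogism, the other disjunct must be true.

The power supply is faulty


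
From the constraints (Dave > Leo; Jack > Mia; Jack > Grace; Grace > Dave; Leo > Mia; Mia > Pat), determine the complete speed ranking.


Constraints: Dave > Leo; Jack > Mia; Jack > Grace; Grace > Dave; Leo > Mia; Mia > Pat
Method: at each step, the next-highest is the one remaining person who never appears on the smaller side of a constraint between remaining people.
  Step 1: remaining {Leo, Mia, Dave, Grace, Pat, Jack}; on the smaller side: {Leo, Mia, Dave, Grace, Pat} → Jack is next (Jack > Mia; Jack > Grace).
  Step 2: remaining {Leo, Mia, Dave, Grace, Pat}; on the smaller side: {Leo, Mia, Dave, Pat} → Grace is next (Grace > Dave).
  Step 3: remaining {Leo, Mia, Dave, Pat}; on the smaller side: {Leo, Mia, Pat} → Dave is next (Dave > Leo).
  Step 4: remaining {Leo, Mia, Pat}; on the smaller side: {Mia, Pat} → Leo is next (Leo > Mia).
  Step 5: remaining {Mia, Pat}; on the smaller side: {Pat} → Mia is next (Mia > Pat).
  Step 6: only Pat remains → lowest.
Final ranking (highest to lowest):

Jack > Grace > Dave > Leo > Mia > Pat


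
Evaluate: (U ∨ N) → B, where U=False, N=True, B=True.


U = False, N = True, B = True
Expression: (U ∨ N) → B
Step 1: U ∨ N = False OR True = True
Step 2: (True) → B = True → True (false only if antecedent True and consequent False) = True

True


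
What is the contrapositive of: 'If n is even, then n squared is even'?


Original: If n is even, then n squared is even
Contrapositive: If ¬Q, then ¬P
Negate Q: not (n squared is even)
Negate P: not (n is even)

If not (n squared is even), then not (n is even).


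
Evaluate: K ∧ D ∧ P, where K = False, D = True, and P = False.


K = False, D = True, P = False
Step 1: K ∧ D = False AND True = False
Step 2: (False) ∧ P = (False) AND False = False
AND is true only when ALL operands are true.

False


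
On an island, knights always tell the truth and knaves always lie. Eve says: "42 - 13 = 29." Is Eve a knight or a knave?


Statement: "42 - 13 = 29."
Actual: 42 - 13 = 29
Claimed: 29
Statement is TRUE → Eve tells the truth → Knight

Knight


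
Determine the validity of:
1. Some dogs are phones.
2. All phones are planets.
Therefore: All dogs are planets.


Premise 1: Some dogs are phones.
Premise 2: All phones are planets.
Conclusion: All dogs are planets.
Fallacy: illicit minor. The minor term (dogs) is distributed in the conclusion ('All dogs ...') but undistributed in its premise ('Some dogs are phones' doesn't cover all dogs).
Only 'Some dogs are planets' follows, not 'All'.

Invalid


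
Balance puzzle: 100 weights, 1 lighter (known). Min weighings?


Each weighing has 3 outcomes (left heavy / balance / right heavy), so k weighings distinguish at most 3^k cases; splitting into three near-equal groups achieves this.
Need 3^k ≥ 100: 3^4 = 81 < 100 ≤ 3^5 = 243
k = ⌈log₃(100)⌉ = 5

5


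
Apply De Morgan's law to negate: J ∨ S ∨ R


De Morgan's law: ¬(P ∨ Q ∨ R) ≡ ¬P ∧ ¬Q ∧ ¬R
¬(J ∨ S ∨ R) = ¬J ∧ ¬S ∧ ¬R

¬J ∧ ¬S ∧ ¬R


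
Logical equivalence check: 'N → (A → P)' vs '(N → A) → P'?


Expression 1: N → (A → P)
Expression 2: (N → A) → P
Truth table (N A P | Expr1 Expr2):
  T T T |   T     T
  T T F |   F     F
  T F T |   T     T
  T F F |   T     T
  F T T |   T     T
  F T F |   T     F   ← differ
  F F T |   T     T
  F F F |   T     F   ← differ
Counterexample: N=F, A=T, P=F gives Expr1 = T but Expr2 = F, so the expressions are NOT logically equivalent.

No


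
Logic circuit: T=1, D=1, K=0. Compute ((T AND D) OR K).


T AND D = 1&1 = 1
1 OR 0 = 1

1


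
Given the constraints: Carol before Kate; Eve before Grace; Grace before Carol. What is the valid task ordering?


Constraints: Carol before Kate; Eve before Grace; Grace before Carol
Method: repeatedly schedule the remaining task that has no remaining task required before it.
  Step 1: remaining {Carol, Kate, Grace, Eve}; every task except Eve still has a predecessor pending → schedule Eve.
  Step 2: remaining {Carol, Kate, Grace}; every task except Grace still has a predecessor pending → schedule Grace.
  Step 3: remaining {Carol, Kate}; every task except Carol still has a predecessor pending → schedule Carol.
  Step 4: only Kate remains → schedule Kate.
Resulting order:

Eve → Grace → Carol → Kate


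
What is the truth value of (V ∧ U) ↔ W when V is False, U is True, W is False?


V = False, U = True, W = False
Step 1: V ∧ U = False AND True = False
Step 2: (False) ↔ W: true when both sides have same truth value.
Result: False ↔ False = True

True


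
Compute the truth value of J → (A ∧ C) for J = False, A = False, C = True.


J = False, A = False, C = True
Step 1: A ∧ C = False AND True = False
Step 2: J → (False): false only when J=True and consequent=False.
Result: True

True


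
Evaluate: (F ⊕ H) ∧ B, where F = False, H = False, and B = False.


F = False, H = False, B = False
Step 1: F ⊕ H = False XOR False = False
Step 2: False ∧ B = False AND False = False
XOR true when exactly one of F,H is true; then AND with B.

False


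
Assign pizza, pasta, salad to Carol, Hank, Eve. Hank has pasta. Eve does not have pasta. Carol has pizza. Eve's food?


From clues:
  Carol → pizza
  Hank → pasta
By elimination, Eve gets the remaining.

salad


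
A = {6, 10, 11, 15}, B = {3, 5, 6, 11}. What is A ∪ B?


A = {6, 10, 11, 15}
B = {3, 5, 6, 11}
Operation: union
All elements combined: 3, 5, 6, 10, 11, 15

{3, 5, 6, 10, 11, 15}


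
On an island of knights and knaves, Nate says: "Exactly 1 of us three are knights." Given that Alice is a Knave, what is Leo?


Nate claims exactly 1 knights among Nate, Alice, Leo.
Given: Alice is a Knave.

Case 1: Nate is a Knight (tells truth)
  Then exactly 1 of the three are knights.
  Counting Nate, Alice: 1 knight(s) so far. Need 0 more → Leo = Knave.
Case 2: Nate is a Knave (lies)
  Then the count is NOT 1.
  If Leo = Knight, count = 1 = 1 → claim would be true, contradicts lie.
  If Leo = Knave, count = 0 ≠ 1 → lie confirmed ✓

Leo is a Knave.

Knave


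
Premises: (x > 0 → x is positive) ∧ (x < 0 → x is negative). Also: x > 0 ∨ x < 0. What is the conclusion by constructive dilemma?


Constructive dilemma: (P → Q) ∧ (R → S), P ∨ R ⊢ Q ∨ S
Premise 1: x > 0 → x is positive
Premise 2: x < 0 → x is negative
Premise 3: x > 0 ∨ x < 0
Case 1: Assuming x > 0, then by Premise 1, x is positive.
Case 2: Assuming x < 0, then by Premise 2, x is negative.
Since one of x > 0 or x < 0 must hold, we get x is positive or x is negative.

x is positive or x is negative.


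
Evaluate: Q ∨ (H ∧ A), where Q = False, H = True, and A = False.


Q = False, H = True, A = False
Step 1: H ∧ A = True AND False = False
Step 2: Q ∨ False = False OR False = False
AND evaluated first (higher precedence); then OR applied.

False


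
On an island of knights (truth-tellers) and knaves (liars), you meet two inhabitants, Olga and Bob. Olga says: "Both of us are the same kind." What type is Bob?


Olga says: "Both of us are the same kind."
Case 1: Olga is a Knight (truth-teller)
  Statement is true → they ARE the same → Bob is also a Knight
Case 2: Olga is a Knave (liar)
  Statement is false → they are NOT the same → Bob is a Knight
In both cases, Bob is a Knight.

Knight


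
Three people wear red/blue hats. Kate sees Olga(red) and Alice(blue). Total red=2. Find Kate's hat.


Total red = 2, seen red = 1
Own red = 2 - 1 = 1
Kate's hat is red.

red


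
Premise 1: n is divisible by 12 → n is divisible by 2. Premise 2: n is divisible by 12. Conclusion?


Modus ponens: P → Q, P ⊢ Q
P: n is divisible by 12
Q: n is divisible by 2
We have P → Q and P is true.
By modus ponens, Q must be true.

n is divisible by 2


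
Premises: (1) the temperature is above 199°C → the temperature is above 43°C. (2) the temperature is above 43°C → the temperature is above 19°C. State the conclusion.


Hypothetical syllogism: P → Q, Q → R ⊢ P → R
Premise 1: the temperature is above 199°C → the temperature is above 43°C
Premise 2: the temperature is above 43°C → the temperature is above 19°C
Chain the implications: the middle term (the temperature is above 43°C) links the two.
Conclusion: If the temperature is above 199°C, then the temperature is above 19°C.

If the temperature is above 199°C, then the temperature is above 19°C.


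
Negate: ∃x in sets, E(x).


Original: ∃x E(x)
Rule: ¬∀→∃, ¬∃→∀, negate predicate.
Negation: ∀x ¬E(x)

∀x ¬E(x)


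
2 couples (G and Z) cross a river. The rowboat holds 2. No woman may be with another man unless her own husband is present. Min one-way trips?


Label couples G and Z.
1. WG+WZ → (far: WG,WZ; near: HG,HZ)
2. WG ←   (far: WZ; near: HG,HZ,WG)
3. HG+HZ → (far: HG,HZ,WZ; near: WG)
4. HG ←   (far: HZ,WZ; near: HG,WG)  — HG returns, since WG is alone on near bank
5. HG+WG → (far: all four; near: empty)
Every state respects the constraint.
Minimum trips = 5

5


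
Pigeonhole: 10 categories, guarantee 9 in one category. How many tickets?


Pigeonhole: to guarantee k in one of n categories, need (k-1)×n + 1.
k = 9, n = 10
Minimum = (9-1) × 10 + 1 = 8 × 10 + 1

81


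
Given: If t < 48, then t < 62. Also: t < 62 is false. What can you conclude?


Modus tollens: P → Q, ¬Q ⊢ ¬P
P: t < 48
Q: t < 62
We have P → Q and Q is false.
By modus tollens, P must be false.

It is not the case that t < 48


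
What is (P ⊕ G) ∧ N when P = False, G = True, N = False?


P = False, G = True, N = False
Step 1: P ⊕ G = False XOR True = True
Step 2: True ∧ N = True AND False = False
XOR true when exactly one of P,G is true; then AND with N.

False


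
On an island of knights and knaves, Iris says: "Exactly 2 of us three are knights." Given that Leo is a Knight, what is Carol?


Iris claims exactly 2 knights among Iris, Leo, Carol.
Given: Leo is a Knight.

Case 1: Iris is a Knight (tells truth)
  Then exactly 2 of the three are knights.
  Counting Iris, Leo: 2 knight(s) so far. Need 0 more → Carol = Knave.
Case 2: Iris is a Knave (lies)
  Then the count is NOT 2.
  If Carol = Knight, count = 2 = 2 → claim would be true, contradicts lie.
  If Carol = Knave, count = 1 ≠ 2 → lie confirmed ✓

Carol is a Knave.

Knave


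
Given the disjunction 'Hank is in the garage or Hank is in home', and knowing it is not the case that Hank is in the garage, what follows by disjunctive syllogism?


Disjunctive syllogism: P ∨ Q, ¬P ⊢ Q
Disjunction: Hank is in the garage ∨ Hank is in home
We know it is not the case that Hank is in the garage.
By disjunctive syllogism, the other disjunct must be true.

Hank is in home


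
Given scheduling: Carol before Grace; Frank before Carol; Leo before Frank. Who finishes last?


Constraints: Carol before Grace; Frank before Carol; Leo before Frank
The last task can have nothing scheduled after it, so it must never appear on the left of a 'before'.
Tasks appearing before some other task: Carol, Frank, Leo.
The only task not in that list is Grace → it is last.

Grace


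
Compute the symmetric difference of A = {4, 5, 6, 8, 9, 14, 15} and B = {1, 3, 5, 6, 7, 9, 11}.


A = {4, 5, 6, 8, 9, 14, 15}
B = {1, 3, 5, 6, 7, 9, 11}
Operation: symmetric difference
In A only: [4, 8, 14, 15], in B only: [1, 3, 7, 11]

{1, 3, 4, 7, 8, 11, 14, 15}


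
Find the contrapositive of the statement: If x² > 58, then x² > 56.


Original: If x² > 58, then x² > 56
Contrapositive: If ¬Q, then ¬P
Negate Q: not (x² > 56)
Negate P: not (x² > 58)

If not (x² > 56), then not (x² > 58).


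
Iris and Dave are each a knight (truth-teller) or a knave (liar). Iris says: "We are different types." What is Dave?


Iris says: "We are different types."
Case 1: Iris is a Knight (truth-teller)
  Statement is true → they ARE different → Dave is a Knave
Case 2: Iris is a Knave (liar)
  Statement is false → they are NOT different → Dave is a Knave
In both cases, Dave is a Knave.

Knave


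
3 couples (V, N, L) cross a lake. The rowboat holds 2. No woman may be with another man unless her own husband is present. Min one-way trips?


Label couples V, N, L (H = husband, W = wife).
Counting alone: 6 people, the rowboat carries 2 and someone must bring it back, so each round trip nets at most +1 on the far side until the last crossing → at least 9 trips. The jealousy constraint makes 9 impossible; the shortest valid schedule has 11:
1. WV+WN →  (far: WV,WN; near: HV,HN,HL,WL)
2. WV ←       (far: WN; near: HV,HN,HL,WV,WL)
3. WV+WL →  (far: WV,WN,WL; near: HV,HN,HL)
4. WV ←       (far: WN,WL; near: HV,HN,HL,WV)
5. HN+HL →  (far: HN,WN,HL,WL; near: HV,WV)
6. HN+WN ←  (far: HL,WL; near: HV,WV,HN,WN)
7. HV+HN →  (far: HV,HN,HL,WL; near: WV,WN)
8. WL ←       (far: HV,HN,HL; near: WV,WN,WL)
9. WV+WN →  (far: HV,WV,HN,WN,HL; near: WL)
10. HL ←      (far: HV,WV,HN,WN; near: HL,WL)
11. HL+WL → (far: all six; near: empty)
In every state each wife is either with her husband or with no other man.
Minimum trips = 11

11


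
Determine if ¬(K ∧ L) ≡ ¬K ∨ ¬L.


Expression 1: ¬(K ∧ L)
Expression 2: ¬K ∨ ¬L
Truth table (K L | Expr1 Expr2):
  T T |   F     F
  T F |   T     T
  F T |   T     T
  F F |   T     T
All 4 rows agree, so the expressions are logically equivalent.

Yes


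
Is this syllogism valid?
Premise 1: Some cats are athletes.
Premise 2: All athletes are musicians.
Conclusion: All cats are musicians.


Premise 1: Some cats are athletes.
Premise 2: All athletes are musicians.
Conclusion: All cats are musicians.
Fallacy: illicit minor. The minor term (cats) is distributed in the conclusion ('All cats ...') but undistributed in its premise ('Some cats are athletes' doesn't cover all cats).
Only 'Some cats are musicians' follows, not 'All'.

Invalid


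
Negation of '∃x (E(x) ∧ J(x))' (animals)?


Original: ∃x (E(x) ∧ J(x))
Rule: ¬∀→∃, ¬∃→∀, negate predicate.
Negation: ∀x (¬E(x) ∨ ¬J(x))

∀x (¬E(x) ∨ ¬J(x))


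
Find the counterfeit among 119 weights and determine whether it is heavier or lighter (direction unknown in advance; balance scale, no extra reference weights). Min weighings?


Let n = 119. 238 possibilities (n weights × lighter/heavier); each weighing has 3 outcomes.
Bound for k weighings: say the first weighing puts j weights on each pan. If it tips, the 2j weighed weights remain suspects (each with a known direction) and k-1 weighings give 3^(k-1) outcomes; 3^(k-1) is odd, so 2j ≤ 3^(k-1) - 1. If it balances, the n - 2j unweighed weights remain with direction unknown: 2(n - 2j) ≤ 3^(k-1) - 1 by the same parity argument. Adding, n ≤ (3^(k-1) - 1) + (3^(k-1) - 1)/2 = (3^k - 3)/2, and the classical three-group strategy achieves this (3 weights in 2 weighings, 12 in 3, 39 in 4, 120 in 5).
So we need the smallest k with (3^k - 3)/2 ≥ 119.
k = 4: (3^4 - 3)/2 = 39 < 119 ✗
k = 5: (3^5 - 3)/2 = 120 ≥ 119 ✓

5


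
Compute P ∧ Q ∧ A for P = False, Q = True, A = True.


P = False, Q = True, A = True
Step 1: P ∧ Q = False AND True = False
Step 2: (False) ∧ A = (False) AND True = False
AND is true only when ALL operands are true.

False


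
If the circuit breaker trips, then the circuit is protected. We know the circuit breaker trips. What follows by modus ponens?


Modus ponens: P → Q, P ⊢ Q
P: the circuit breaker trips
Q: the circuit is protected
We have P → Q and P is true.
By modus ponens, Q must be true.

The circuit is protected


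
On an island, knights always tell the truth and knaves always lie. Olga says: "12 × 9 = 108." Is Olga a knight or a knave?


Statement: "12 × 9 = 108."
Actual: 12 × 9 = 108
Claimed: 108
Statement is TRUE → Olga tells the truth → Knight

Knight


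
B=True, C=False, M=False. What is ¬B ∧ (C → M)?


B = True, C = False, M = False
Expression: ¬B ∧ (C → M)
Step 1: ¬B = NOT True = False
Step 2: C → M = False → False (false only if C=True, M=False) = True
Step 3: (False) ∧ (True) = False AND True = False

False


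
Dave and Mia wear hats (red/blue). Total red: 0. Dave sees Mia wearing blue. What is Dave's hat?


Total red = 0, Mia = blue
Red accounted for: 0
Remaining for Dave: 0
Dave's hat is blue.

blue
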